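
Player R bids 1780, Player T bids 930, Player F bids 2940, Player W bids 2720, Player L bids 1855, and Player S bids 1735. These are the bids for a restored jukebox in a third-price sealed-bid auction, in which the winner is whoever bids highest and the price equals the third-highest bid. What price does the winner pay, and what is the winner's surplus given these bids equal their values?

Ranking the bids: Player F 2940, then Player W 2720, then Player L 1855, then Player R 1780, then Player S 1735, then Player T 930.
Player F is the highest bidder, so Player F wins.
Under the third-price rule, the price is the third-highest bid: 1855.
Surplus = 2940 − 1855 = 1085.

Price 1855; surplus 1085.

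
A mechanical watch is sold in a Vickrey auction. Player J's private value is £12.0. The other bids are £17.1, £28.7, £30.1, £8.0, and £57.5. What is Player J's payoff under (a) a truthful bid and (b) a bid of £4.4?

(a) £0.0  (b) £0.0

The highest competing bid is £57.5.
Bidding truthfully at £12.0: the top bid is £57.5 (a rival), so Player J loses. Payoff = £0.0.
Bidding £4.4: the top bid is £57.5 (a rival), so Player J loses. Payoff = £0.0.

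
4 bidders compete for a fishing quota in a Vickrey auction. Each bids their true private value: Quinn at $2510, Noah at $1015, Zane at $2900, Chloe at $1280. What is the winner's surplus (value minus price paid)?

Surplus = $390.

Bids in descending order: Zane $2900, then Quinn $2510, then Chloe $1280, then Noah $1015.
Zane wins with the top bid and pays the second-highest, $2510.
Surplus = $2900 − $2510 = $390.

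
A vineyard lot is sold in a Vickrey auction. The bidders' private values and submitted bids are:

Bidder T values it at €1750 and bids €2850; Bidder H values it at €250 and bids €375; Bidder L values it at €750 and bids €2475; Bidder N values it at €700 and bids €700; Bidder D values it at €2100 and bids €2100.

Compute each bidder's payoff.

Ordered from highest: Bidder T €2850 > Bidder L €2475 > Bidder D €2100 > Bidder N €700 > Bidder H €375.
Bidder T has the top bid and wins; the price is the second-highest bid, €2475.
Bidder T's payoff = €1750 − €2475 = -€725. All other bidders lose, so their payoff is 0.

Bidder T -€725, Bidder H €0, Bidder L €0, Bidder N €0, Bidder D €0.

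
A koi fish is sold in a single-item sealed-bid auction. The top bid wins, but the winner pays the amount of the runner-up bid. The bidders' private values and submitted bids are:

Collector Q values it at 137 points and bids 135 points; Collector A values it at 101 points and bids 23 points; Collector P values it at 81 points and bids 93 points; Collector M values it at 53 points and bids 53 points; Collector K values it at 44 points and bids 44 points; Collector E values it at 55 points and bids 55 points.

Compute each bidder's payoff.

Payoffs: Collector Q 44 points, Collector A 0 points, Collector P 0 points, Collector M 0 points, Collector K 0 points, Collector E 0 points.

Sorted high to low: Collector Q 135 points, then Collector P 93 points, then Collector E 55 points, then Collector M 53 points, then Collector K 44 points, then Collector A 23 points.
Collector Q has the top bid and wins; the price is the second-highest bid, 93 points.
Collector Q's payoff = 137 points − 93 points = 44 points. All other bidders lose, so their payoff is 0.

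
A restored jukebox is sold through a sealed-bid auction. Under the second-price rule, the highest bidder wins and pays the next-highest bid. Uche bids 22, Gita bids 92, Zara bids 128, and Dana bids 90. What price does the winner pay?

Price paid: 92.

Bids in descending order: Zara 128 > Gita 92 > Dana 90 > Uche 22.
Zara has the highest bid, so Zara wins.
The second-highest bid is 92, so that is what Zara pays.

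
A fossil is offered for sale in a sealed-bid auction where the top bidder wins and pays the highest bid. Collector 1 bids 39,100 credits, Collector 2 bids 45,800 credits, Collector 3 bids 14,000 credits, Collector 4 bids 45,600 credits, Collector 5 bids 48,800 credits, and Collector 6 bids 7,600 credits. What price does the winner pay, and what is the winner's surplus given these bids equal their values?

Price 48,800 credits; surplus 0 credits.

Sorted high to low: Collector 5 48,800 credits > Collector 2 45,800 credits > Collector 4 45,600 credits > Collector 1 39,100 credits > Collector 3 14,000 credits > Collector 6 7,600 credits.
Collector 5 is the highest bidder, so Collector 5 wins.
Under the first-price rule, the price is the highest bid: 48,800 credits.
Surplus = 48,800 credits − 48,800 credits = 0 credits.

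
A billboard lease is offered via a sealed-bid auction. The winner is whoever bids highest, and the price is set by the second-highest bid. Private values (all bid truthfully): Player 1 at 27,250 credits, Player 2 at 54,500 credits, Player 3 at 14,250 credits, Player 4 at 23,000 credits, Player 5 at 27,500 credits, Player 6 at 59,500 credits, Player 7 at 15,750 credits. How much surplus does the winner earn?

Surplus = 5,000 credits.

Ranking the bids: Player 6 59,500 credits; Player 2 54,500 credits; Player 5 27,500 credits; Player 1 27,250 credits; Player 4 23,000 credits; Player 7 15,750 credits; Player 3 14,250 credits.
Player 6 wins with the top bid and pays the second-highest, 54,500 credits.
Surplus = 59,500 credits − 54,500 credits = 5,000 credits.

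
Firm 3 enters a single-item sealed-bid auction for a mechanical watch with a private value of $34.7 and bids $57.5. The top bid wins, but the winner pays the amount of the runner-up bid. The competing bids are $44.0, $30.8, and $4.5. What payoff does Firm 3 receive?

Highest competing bid: $44.0.
Firm 3's bid $57.5 is the highest overall, so Firm 3 wins and pays the second-highest bid, $44.0.
Payoff = value − price = $34.7 − $44.0 = -$9.3.
Overbidding won the item at a price above value — truthful bidding would have avoided this loss.

Payoff = -$9.3.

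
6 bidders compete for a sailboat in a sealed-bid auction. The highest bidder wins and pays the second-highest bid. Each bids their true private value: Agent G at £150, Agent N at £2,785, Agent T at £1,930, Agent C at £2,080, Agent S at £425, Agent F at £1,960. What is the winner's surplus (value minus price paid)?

Sorted high to low: Agent N £2,785; Agent C £2,080; Agent F £1,960; Agent T £1,930; Agent S £425; Agent G £150.
Agent N wins with the top bid and pays the second-highest, £2,080.
Surplus = £2,785 − £2,080 = £705.

£705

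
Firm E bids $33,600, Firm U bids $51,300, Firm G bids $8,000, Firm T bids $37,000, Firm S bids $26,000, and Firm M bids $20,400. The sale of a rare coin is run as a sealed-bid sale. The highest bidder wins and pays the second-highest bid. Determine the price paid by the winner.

The winner pays $37,000.

Sorted high to low: Firm U $51,300 > Firm T $37,000 > Firm E $33,600 > Firm S $26,000 > Firm M $20,400 > Firm G $8,000.
Firm U has the highest bid, so Firm U wins.
The second-highest bid is $37,000, so that is what Firm U pays.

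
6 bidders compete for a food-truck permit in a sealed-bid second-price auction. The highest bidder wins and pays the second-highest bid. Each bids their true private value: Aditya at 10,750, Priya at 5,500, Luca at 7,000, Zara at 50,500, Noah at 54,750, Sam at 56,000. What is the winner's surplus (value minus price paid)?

Sorted high to low: Sam 56,000 > Noah 54,750 > Zara 50,500 > Aditya 10,750 > Luca 7,000 > Priya 5,500.
Sam wins with the top bid and pays the second-highest, 54,750.
Surplus = 56,000 − 54,750 = 1,250.

1,250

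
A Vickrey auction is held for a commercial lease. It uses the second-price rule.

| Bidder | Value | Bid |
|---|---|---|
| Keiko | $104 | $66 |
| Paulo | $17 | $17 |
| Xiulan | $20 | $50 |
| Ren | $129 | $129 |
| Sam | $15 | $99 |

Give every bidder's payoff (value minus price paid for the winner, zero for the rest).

Keiko $0, Paulo $0, Xiulan $0, Ren $30, Sam $0.

Ranking the bids: Ren $129, then Sam $99, then Keiko $66, then Xiulan $50, then Paulo $17.
Ren has the top bid and wins; the price is the second-highest bid, $99.
Ren's payoff = $129 − $99 = $30. All other bidders lose, so their payoff is 0.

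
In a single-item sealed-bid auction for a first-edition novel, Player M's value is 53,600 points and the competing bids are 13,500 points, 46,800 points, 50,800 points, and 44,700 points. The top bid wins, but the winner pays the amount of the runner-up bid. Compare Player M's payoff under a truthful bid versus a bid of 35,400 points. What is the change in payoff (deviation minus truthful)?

Change in payoff: -2,800 points.

The highest competing bid is 50,800 points.
Bidding truthfully at 53,600 points: Player M has the top bid, wins, and pays the second-highest bid 50,800 points. Payoff = 53,600 points − 50,800 points = 2,800 points.
Bidding 35,400 points: the top bid is 50,800 points (a rival), so Player M loses. Payoff = 0 points.
Change = 0 points − 2,800 points = -2,800 points.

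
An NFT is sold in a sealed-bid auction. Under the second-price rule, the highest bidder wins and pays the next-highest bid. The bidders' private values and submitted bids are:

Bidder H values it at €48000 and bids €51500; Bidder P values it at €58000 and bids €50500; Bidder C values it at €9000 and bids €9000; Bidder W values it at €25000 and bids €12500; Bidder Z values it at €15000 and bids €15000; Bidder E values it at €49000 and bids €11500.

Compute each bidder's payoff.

Payoffs: Bidder H -€2500, Bidder P €0, Bidder C €0, Bidder W €0, Bidder Z €0, Bidder E €0.

Bids in descending order: Bidder H €51500; Bidder P €50500; Bidder Z €15000; Bidder W €12500; Bidder E €11500; Bidder C €9000.
Bidder H has the top bid and wins; the price is the second-highest bid, €50500.
Bidder H's payoff = €48000 − €50500 = -€2500. All other bidders lose, so their payoff is 0.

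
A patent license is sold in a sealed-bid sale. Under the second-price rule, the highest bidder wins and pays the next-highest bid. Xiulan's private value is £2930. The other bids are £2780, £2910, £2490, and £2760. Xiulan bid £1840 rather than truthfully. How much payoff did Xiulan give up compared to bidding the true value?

The highest competing bid is £2910.
Bidding truthfully at £2930: Xiulan has the top bid, wins, and pays the second-highest bid £2910. Payoff = £2930 − £2910 = £20.
Bidding £1840: the top bid is £2910 (a rival), so Xiulan loses. Payoff = £0.
Regret = truthful payoff − actual payoff = £20 − £0 = £20.

Regret: £20.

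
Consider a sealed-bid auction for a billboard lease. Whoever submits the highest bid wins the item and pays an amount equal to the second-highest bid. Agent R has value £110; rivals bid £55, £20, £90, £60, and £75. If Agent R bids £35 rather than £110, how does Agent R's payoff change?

The highest competing bid is £90.
Bidding truthfully at £110: Agent R has the top bid, wins, and pays the second-highest bid £90. Payoff = £110 − £90 = £20.
Bidding £35: the top bid is £90 (a rival), so Agent R loses. Payoff = £0.
Change = £0 − £20 = -£20.

-£20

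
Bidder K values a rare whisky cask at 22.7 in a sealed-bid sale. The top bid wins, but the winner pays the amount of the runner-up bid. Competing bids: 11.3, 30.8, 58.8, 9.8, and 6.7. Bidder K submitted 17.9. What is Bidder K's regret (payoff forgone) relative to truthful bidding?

Payoff forgone: 0.0.

The highest competing bid is 58.8.
Bidding truthfully at 22.7: the top bid is 58.8 (a rival), so Bidder K loses. Payoff = 0.0.
Bidding 17.9: the top bid is 58.8 (a rival), so Bidder K loses. Payoff = 0.0.
Regret = truthful payoff − actual payoff = 0.0 − 0.0 = 0.0.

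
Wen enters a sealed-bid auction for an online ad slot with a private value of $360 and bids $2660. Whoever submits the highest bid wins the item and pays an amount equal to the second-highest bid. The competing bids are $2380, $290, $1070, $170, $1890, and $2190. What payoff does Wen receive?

Wen's payoff: -$2020.

Highest competing bid: $2380.
Wen's bid $2660 is the highest overall, so Wen wins and pays the second-highest bid, $2380.
Payoff = value − price = $360 − $2380 = -$2020.
Overbidding won the item at a price above value — truthful bidding would have avoided this loss.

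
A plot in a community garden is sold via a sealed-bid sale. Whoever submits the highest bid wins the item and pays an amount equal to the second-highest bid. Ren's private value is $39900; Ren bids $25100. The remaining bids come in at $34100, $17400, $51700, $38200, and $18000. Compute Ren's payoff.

Payoff = $0.

Highest competing bid: $51700.
Ren's bid $25100 is not the highest, so Ren loses, pays nothing, and earns zero payoff.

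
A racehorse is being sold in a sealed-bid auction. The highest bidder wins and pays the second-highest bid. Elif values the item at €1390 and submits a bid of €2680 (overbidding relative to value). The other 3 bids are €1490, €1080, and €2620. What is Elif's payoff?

Elif's payoff: -€1230.

Highest competing bid: €2620.
Elif's bid €2680 is the highest overall, so Elif wins and pays the second-highest bid, €2620.
Payoff = value − price = €1390 − €2620 = -€1230.
Overbidding won the item at a price above value — truthful bidding would have avoided this loss.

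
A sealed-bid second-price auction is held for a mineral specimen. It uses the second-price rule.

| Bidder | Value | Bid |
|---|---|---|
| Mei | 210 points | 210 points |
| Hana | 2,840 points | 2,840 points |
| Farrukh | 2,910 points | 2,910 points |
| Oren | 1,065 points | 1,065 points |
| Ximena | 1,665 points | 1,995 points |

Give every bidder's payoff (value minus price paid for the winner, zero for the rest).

Bids in descending order: Farrukh 2,910 points > Hana 2,840 points > Ximena 1,995 points > Oren 1,065 points > Mei 210 points.
Farrukh has the top bid and wins; the price is the second-highest bid, 2,840 points.
Farrukh's payoff = 2,910 points − 2,840 points = 70 points. All other bidders lose, so their payoff is 0.

Mei 0 points, Hana 0 points, Farrukh 70 points, Oren 0 points, Ximena 0 points.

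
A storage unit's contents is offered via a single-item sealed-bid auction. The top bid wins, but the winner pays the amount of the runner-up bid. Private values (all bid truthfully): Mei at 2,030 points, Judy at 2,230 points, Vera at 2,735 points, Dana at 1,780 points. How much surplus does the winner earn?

Sorted high to low: Vera 2,735 points; Judy 2,230 points; Mei 2,030 points; Dana 1,780 points.
Vera wins with the top bid and pays the second-highest, 2,230 points.
Surplus = 2,735 points − 2,230 points = 505 points.

Surplus = 505 points.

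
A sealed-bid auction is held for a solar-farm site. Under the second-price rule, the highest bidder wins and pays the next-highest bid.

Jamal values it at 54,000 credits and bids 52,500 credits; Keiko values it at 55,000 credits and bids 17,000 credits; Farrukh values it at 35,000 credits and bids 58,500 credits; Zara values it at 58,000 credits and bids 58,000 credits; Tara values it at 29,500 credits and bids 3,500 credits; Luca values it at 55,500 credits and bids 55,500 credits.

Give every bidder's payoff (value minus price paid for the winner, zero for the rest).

Ranking the bids: Farrukh 58,500 credits; Zara 58,000 credits; Luca 55,500 credits; Jamal 52,500 credits; Keiko 17,000 credits; Tara 3,500 credits.
Farrukh has the top bid and wins; the price is the second-highest bid, 58,000 credits.
Farrukh's payoff = 35,000 credits − 58,000 credits = -23,000 credits. All other bidders lose, so their payoff is 0.

Jamal 0 credits, Keiko 0 credits, Farrukh -23,000 credits, Zara 0 credits, Tara 0 credits, Luca 0 credits.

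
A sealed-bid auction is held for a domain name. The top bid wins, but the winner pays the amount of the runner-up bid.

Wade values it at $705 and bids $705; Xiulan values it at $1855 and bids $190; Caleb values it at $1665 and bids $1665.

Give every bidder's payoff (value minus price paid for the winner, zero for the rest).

Ordered from highest: Caleb $1665; Wade $705; Xiulan $190.
Caleb has the top bid and wins; the price is the second-highest bid, $705.
Caleb's payoff = $1665 − $705 = $960. All other bidders lose, so their payoff is 0.

Payoffs: Wade $0, Xiulan $0, Caleb $960.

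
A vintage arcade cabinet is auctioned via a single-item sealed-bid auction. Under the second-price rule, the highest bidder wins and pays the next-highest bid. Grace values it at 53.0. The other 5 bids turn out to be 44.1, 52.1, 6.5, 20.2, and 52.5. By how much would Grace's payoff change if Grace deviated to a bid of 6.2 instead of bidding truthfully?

The highest competing bid is 52.5.
Bidding truthfully at 53.0: Grace has the top bid, wins, and pays the second-highest bid 52.5. Payoff = 53.0 − 52.5 = 0.5.
Bidding 6.2: the top bid is 52.5 (a rival), so Grace loses. Payoff = 0.0.
Change = 0.0 − 0.5 = -0.5.
This is the dominant-strategy logic: truthful bidding weakly beats any alternative.

Change in payoff: -0.5.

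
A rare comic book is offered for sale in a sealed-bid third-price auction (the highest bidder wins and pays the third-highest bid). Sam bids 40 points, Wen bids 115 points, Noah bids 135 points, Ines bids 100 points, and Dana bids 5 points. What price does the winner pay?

The winner pays 100 points.

Ranking the bids: Noah 135 points; Wen 115 points; Ines 100 points; Sam 40 points; Dana 5 points.
Noah is the highest bidder, so Noah wins.
Under the third-price rule, the price is the third-highest bid: 100 points.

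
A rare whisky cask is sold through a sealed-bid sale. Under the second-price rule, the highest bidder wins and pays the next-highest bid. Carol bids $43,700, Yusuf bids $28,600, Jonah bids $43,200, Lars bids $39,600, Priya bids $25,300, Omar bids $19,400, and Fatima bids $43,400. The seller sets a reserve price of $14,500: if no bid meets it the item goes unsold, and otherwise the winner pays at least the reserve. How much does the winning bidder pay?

Sorted high to low: Carol $43,700, then Fatima $43,400, then Jonah $43,200, then Lars $39,600, then Yusuf $28,600, then Priya $25,300, then Omar $19,400.
Carol has the highest bid, so Carol wins.
The second-highest bid is $43,400, which exceeds the reserve, so that sets the price.

Price paid: $43,400.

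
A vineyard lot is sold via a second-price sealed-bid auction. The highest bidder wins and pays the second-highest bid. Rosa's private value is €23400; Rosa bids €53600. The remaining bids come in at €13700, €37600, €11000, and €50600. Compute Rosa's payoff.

-€27200

Highest competing bid: €50600.
Rosa's bid €53600 is the highest overall, so Rosa wins and pays the second-highest bid, €50600.
Payoff = value − price = €23400 − €50600 = -€27200.
Overbidding won the item at a price above value — truthful bidding would have avoided this loss.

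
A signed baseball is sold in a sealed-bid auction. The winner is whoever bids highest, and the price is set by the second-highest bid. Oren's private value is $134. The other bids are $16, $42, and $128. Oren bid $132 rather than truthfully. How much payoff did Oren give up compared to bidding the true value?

The highest competing bid is $128.
Bidding truthfully at $134: Oren has the top bid, wins, and pays the second-highest bid $128. Payoff = $134 − $128 = $6.
Bidding $132: Oren has the top bid, wins, and pays the second-highest bid $128. Payoff = $134 − $128 = $6.
Regret = truthful payoff − actual payoff = $6 − $6 = $0.

Regret: $0.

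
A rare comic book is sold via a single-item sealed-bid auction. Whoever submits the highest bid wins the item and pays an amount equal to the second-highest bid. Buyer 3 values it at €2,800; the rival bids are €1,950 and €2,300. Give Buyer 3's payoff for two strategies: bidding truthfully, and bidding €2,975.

The highest competing bid is €2,300.
Bidding truthfully at €2,800: Buyer 3 has the top bid, wins, and pays the second-highest bid €2,300. Payoff = €2,800 − €2,300 = €500.
Bidding €2,975: Buyer 3 has the top bid, wins, and pays the second-highest bid €2,300. Payoff = €2,800 − €2,300 = €500.
The bid only affects whether you win, not the price — here both bids land on the same side of the top rival bid, so the deviation is payoff-neutral.

(a) €500  (b) €500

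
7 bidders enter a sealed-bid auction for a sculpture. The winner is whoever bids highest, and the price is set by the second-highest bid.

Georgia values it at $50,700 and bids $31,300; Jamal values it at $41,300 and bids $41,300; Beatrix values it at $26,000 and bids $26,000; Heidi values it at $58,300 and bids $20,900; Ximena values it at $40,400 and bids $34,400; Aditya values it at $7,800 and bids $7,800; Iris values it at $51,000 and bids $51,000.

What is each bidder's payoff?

Georgia $0, Jamal $0, Beatrix $0, Heidi $0, Ximena $0, Aditya $0, Iris $9,700.

Bids in descending order: Iris $51,000; Jamal $41,300; Ximena $34,400; Georgia $31,300; Beatrix $26,000; Heidi $20,900; Aditya $7,800.
Iris has the top bid and wins; the price is the second-highest bid, $41,300.
Iris's payoff = $51,000 − $41,300 = $9,700. All other bidders lose, so their payoff is 0.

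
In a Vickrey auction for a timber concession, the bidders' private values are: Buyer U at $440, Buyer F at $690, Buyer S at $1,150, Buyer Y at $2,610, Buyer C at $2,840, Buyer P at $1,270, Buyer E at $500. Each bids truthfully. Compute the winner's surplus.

Surplus = $230.

Ordered from highest: Buyer C $2,840 > Buyer Y $2,610 > Buyer P $1,270 > Buyer S $1,150 > Buyer F $690 > Buyer E $500 > Buyer U $440.
Buyer C wins with the top bid and pays the second-highest, $2,610.
Surplus = $2,840 − $2,610 = $230.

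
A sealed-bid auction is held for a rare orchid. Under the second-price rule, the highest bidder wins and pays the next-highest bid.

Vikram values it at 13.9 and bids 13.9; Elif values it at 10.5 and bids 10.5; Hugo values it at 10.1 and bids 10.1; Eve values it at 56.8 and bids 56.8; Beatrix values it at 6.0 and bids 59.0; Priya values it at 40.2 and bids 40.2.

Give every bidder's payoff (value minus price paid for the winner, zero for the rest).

Ranking the bids: Beatrix 59.0; Eve 56.8; Priya 40.2; Vikram 13.9; Elif 10.5; Hugo 10.1.
Beatrix has the top bid and wins; the price is the second-highest bid, 56.8.
Beatrix's payoff = 6.0 − 56.8 = -50.8. All other bidders lose, so their payoff is 0.

Payoffs: Vikram 0.0, Elif 0.0, Hugo 0.0, Eve 0.0, Beatrix -50.8, Priya 0.0.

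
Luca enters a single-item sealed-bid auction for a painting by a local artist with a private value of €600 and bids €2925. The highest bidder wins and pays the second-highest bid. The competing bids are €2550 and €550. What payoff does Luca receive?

Highest competing bid: €2550.
Luca's bid €2925 is the highest overall, so Luca wins and pays the second-highest bid, €2550.
Payoff = value − price = €600 − €2550 = -€1950.
Overbidding won the item at a price above value — truthful bidding would have avoided this loss.

-€1950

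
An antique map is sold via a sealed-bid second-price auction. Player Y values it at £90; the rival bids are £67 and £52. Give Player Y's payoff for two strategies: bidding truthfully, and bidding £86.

(a) £23  (b) £23

The highest competing bid is £67.
Bidding truthfully at £90: Player Y has the top bid, wins, and pays the second-highest bid £67. Payoff = £90 − £67 = £23.
Bidding £86: Player Y has the top bid, wins, and pays the second-highest bid £67. Payoff = £90 − £67 = £23.
The bid only affects whether you win, not the price — here both bids land on the same side of the top rival bid, so the deviation is payoff-neutral.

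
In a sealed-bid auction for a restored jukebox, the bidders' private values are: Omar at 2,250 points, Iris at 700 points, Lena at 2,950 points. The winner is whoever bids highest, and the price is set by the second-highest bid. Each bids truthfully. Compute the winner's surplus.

Bids in descending order: Lena 2,950 points; Omar 2,250 points; Iris 700 points.
Lena wins with the top bid and pays the second-highest, 2,250 points.
Surplus = 2,950 points − 2,250 points = 700 points.

Winner's surplus: 700 points.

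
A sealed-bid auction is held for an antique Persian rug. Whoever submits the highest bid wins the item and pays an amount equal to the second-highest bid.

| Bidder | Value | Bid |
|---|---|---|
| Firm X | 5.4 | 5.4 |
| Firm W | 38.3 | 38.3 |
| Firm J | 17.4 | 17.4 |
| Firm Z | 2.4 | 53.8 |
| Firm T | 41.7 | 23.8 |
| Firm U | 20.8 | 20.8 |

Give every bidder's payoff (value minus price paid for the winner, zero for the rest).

Ordered from highest: Firm Z 53.8, then Firm W 38.3, then Firm T 23.8, then Firm U 20.8, then Firm J 17.4, then Firm X 5.4.
Firm Z has the top bid and wins; the price is the second-highest bid, 38.3.
Firm Z's payoff = 2.4 − 38.3 = -35.9. All other bidders lose, so their payoff is 0.

Firm X 0.0, Firm W 0.0, Firm J 0.0, Firm Z -35.9, Firm T 0.0, Firm U 0.0.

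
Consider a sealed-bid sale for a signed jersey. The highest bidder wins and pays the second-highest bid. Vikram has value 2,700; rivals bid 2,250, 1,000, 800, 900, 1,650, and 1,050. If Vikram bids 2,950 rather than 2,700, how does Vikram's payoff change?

Payoff change: 0.

The highest competing bid is 2,250.
Bidding truthfully at 2,700: Vikram has the top bid, wins, and pays the second-highest bid 2,250. Payoff = 2,700 − 2,250 = 450.
Bidding 2,950: Vikram has the top bid, wins, and pays the second-highest bid 2,250. Payoff = 2,700 − 2,250 = 450.
Change = 450 − 450 = 0.
The bid only affects whether you win, not the price — here both bids land on the same side of the top rival bid, so the deviation is payoff-neutral.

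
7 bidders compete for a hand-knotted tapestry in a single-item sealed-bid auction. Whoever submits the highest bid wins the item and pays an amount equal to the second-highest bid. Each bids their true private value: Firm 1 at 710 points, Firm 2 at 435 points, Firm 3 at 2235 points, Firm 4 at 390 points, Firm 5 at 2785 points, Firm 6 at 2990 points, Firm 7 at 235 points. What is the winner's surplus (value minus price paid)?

205 points

Ordered from highest: Firm 6 2990 points; Firm 5 2785 points; Firm 3 2235 points; Firm 1 710 points; Firm 2 435 points; Firm 4 390 points; Firm 7 235 points.
Firm 6 wins with the top bid and pays the second-highest, 2785 points.
Surplus = 2990 points − 2785 points = 205 points.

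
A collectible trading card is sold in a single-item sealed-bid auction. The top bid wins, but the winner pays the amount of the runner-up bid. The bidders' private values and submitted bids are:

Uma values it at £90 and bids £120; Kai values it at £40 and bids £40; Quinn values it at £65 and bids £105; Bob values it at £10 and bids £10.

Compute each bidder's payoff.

Uma -£15, Kai £0, Quinn £0, Bob £0.

Ordered from highest: Uma £120 > Quinn £105 > Kai £40 > Bob £10.
Uma has the top bid and wins; the price is the second-highest bid, £105.
Uma's payoff = £90 − £105 = -£15. All other bidders lose, so their payoff is 0.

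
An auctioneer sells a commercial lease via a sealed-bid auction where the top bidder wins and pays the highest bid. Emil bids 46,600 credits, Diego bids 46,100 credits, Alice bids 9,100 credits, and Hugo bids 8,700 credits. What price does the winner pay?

Price paid: 46,600 credits.

Ranking the bids: Emil 46,600 credits, then Diego 46,100 credits, then Alice 9,100 credits, then Hugo 8,700 credits.
Emil is the highest bidder, so Emil wins.
Under the first-price rule, the price is the highest bid: 46,600 credits.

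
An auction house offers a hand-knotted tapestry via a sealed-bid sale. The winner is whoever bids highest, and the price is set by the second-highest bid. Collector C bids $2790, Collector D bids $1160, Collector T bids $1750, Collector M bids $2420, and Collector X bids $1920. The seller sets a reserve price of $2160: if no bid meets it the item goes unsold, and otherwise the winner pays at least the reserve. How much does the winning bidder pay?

Ranking the bids: Collector C $2790 > Collector M $2420 > Collector X $1920 > Collector T $1750 > Collector D $1160.
Collector C has the highest bid, so Collector C wins.
The second-highest bid is $2420, which exceeds the reserve, so that sets the price.

$2420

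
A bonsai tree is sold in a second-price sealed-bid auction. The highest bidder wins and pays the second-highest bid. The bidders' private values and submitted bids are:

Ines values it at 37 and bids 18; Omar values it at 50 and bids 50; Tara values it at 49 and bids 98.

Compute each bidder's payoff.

Payoffs: Ines 0, Omar 0, Tara -1.

Ranking the bids: Tara 98; Omar 50; Ines 18.
Tara has the top bid and wins; the price is the second-highest bid, 50.
Tara's payoff = 49 − 50 = -1. All other bidders lose, so their payoff is 0.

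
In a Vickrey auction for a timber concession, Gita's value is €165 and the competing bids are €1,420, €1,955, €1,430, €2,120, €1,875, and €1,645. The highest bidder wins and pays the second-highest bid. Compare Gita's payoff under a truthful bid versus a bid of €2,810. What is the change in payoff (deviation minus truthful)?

The highest competing bid is €2,120.
Bidding truthfully at €165: the top bid is €2,120 (a rival), so Gita loses. Payoff = €0.
Bidding €2,810: Gita has the top bid, wins, and pays the second-highest bid €2,120. Payoff = €165 − €2,120 = -€1,955.
Change = -€1,955 − €0 = -€1,955.

-€1,955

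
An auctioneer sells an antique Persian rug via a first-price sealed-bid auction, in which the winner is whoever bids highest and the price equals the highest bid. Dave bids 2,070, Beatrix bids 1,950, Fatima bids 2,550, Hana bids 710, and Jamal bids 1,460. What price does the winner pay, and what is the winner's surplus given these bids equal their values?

The winner pays 2,550 for a surplus of 0.

Bids in descending order: Fatima 2,550; Dave 2,070; Beatrix 1,950; Jamal 1,460; Hana 710.
Fatima is the highest bidder, so Fatima wins.
Under the first-price rule, the price is the highest bid: 2,550.
Surplus = 2,550 − 2,550 = 0.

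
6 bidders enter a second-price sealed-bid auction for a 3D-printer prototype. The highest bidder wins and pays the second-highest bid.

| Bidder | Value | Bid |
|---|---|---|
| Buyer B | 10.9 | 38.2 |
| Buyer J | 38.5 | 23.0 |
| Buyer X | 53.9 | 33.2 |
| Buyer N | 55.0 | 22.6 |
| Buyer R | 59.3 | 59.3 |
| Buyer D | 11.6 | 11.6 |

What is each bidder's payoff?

Ordered from highest: Buyer R 59.3, then Buyer B 38.2, then Buyer X 33.2, then Buyer J 23.0, then Buyer N 22.6, then Buyer D 11.6.
Buyer R has the top bid and wins; the price is the second-highest bid, 38.2.
Buyer R's payoff = 59.3 − 38.2 = 21.1. All other bidders lose, so their payoff is 0.

Buyer B 0.0, Buyer J 0.0, Buyer X 0.0, Buyer N 0.0, Buyer R 21.1, Buyer D 0.0.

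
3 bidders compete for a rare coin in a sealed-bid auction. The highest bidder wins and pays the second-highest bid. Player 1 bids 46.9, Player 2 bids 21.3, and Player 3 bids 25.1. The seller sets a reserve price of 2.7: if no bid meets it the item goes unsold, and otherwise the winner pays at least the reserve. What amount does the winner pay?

Bids in descending order: Player 1 46.9, then Player 3 25.1, then Player 2 21.3.
Player 1 has the highest bid, so Player 1 wins.
The second-highest bid is 25.1, which exceeds the reserve, so that sets the price.

Price paid: 25.1.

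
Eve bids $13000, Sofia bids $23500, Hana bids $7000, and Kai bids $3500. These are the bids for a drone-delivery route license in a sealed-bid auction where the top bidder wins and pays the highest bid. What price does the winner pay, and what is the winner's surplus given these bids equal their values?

Sorted high to low: Sofia $23500, then Eve $13000, then Hana $7000, then Kai $3500.
Sofia is the highest bidder, so Sofia wins.
Under the first-price rule, the price is the highest bid: $23500.
Surplus = $23500 − $23500 = $0.

Price $23500; surplus $0.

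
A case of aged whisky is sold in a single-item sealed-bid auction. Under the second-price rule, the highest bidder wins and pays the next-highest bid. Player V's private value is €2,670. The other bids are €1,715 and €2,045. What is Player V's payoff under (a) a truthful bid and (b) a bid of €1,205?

(a) €625  (b) €0

The highest competing bid is €2,045.
Bidding truthfully at €2,670: Player V has the top bid, wins, and pays the second-highest bid €2,045. Payoff = €2,670 − €2,045 = €625.
Bidding €1,205: the top bid is €2,045 (a rival), so Player V loses. Payoff = €0.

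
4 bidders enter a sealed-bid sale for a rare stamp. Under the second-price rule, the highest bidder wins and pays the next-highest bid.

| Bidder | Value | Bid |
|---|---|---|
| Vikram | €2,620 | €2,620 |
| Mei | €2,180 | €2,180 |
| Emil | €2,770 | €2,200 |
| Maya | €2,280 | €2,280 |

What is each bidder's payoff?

Ranking the bids: Vikram €2,620, then Maya €2,280, then Emil €2,200, then Mei €2,180.
Vikram has the top bid and wins; the price is the second-highest bid, €2,280.
Vikram's payoff = €2,620 − €2,280 = €340. All other bidders lose, so their payoff is 0.

Payoffs: Vikram €340, Mei €0, Emil €0, Maya €0.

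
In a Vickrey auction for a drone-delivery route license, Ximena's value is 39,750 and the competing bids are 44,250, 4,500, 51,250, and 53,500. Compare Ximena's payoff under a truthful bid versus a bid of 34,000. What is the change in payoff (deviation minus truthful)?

0

The highest competing bid is 53,500.
Bidding truthfully at 39,750: the top bid is 53,500 (a rival), so Ximena loses. Payoff = 0.
Bidding 34,000: the top bid is 53,500 (a rival), so Ximena loses. Payoff = 0.
Change = 0 − 0 = 0.
The bid only affects whether you win, not the price — here both bids land on the same side of the top rival bid, so the deviation is payoff-neutral.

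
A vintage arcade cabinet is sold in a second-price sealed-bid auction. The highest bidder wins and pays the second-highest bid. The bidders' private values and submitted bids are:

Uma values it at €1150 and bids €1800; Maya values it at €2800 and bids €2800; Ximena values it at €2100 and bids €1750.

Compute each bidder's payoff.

Ranking the bids: Maya €2800 > Uma €1800 > Ximena €1750.
Maya has the top bid and wins; the price is the second-highest bid, €1800.
Maya's payoff = €2800 − €1800 = €1000. All other bidders lose, so their payoff is 0.

Uma €0, Maya €1000, Ximena €0.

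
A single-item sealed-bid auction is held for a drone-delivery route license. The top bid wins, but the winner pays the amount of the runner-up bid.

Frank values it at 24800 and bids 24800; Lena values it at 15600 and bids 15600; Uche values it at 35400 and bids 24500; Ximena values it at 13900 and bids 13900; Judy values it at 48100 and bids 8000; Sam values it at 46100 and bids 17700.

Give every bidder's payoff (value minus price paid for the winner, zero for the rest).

Ordered from highest: Frank 24800; Uche 24500; Sam 17700; Lena 15600; Ximena 13900; Judy 8000.
Frank has the top bid and wins; the price is the second-highest bid, 24500.
Frank's payoff = 24800 − 24500 = 300. All other bidders lose, so their payoff is 0.

Frank 300, Lena 0, Uche 0, Ximena 0, Judy 0, Sam 0.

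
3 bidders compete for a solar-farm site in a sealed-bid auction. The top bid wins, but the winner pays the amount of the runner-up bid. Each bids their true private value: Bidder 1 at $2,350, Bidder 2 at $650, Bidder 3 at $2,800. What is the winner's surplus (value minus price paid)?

Winner's surplus: $450.

Bids in descending order: Bidder 3 $2,800, then Bidder 1 $2,350, then Bidder 2 $650.
Bidder 3 wins with the top bid and pays the second-highest, $2,350.
Surplus = $2,800 − $2,350 = $450.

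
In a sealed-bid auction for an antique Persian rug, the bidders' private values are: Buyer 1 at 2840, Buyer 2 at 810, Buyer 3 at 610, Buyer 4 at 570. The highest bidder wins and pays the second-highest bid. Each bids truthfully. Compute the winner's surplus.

Ranking the bids: Buyer 1 2840, then Buyer 2 810, then Buyer 3 610, then Buyer 4 570.
Buyer 1 wins with the top bid and pays the second-highest, 810.
Surplus = 2840 − 810 = 2030.

2030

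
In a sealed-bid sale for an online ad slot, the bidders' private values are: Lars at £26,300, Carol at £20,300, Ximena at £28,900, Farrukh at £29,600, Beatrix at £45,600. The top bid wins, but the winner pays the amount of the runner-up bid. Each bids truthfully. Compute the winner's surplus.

Ranking the bids: Beatrix £45,600 > Farrukh £29,600 > Ximena £28,900 > Lars £26,300 > Carol £20,300.
Beatrix wins with the top bid and pays the second-highest, £29,600.
Surplus = £45,600 − £29,600 = £16,000.

Winner's surplus: £16,000.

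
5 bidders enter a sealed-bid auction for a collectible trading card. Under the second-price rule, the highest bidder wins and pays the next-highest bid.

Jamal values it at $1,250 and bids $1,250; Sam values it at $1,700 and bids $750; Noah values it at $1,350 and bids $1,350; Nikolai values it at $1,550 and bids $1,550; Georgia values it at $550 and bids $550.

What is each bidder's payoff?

Jamal $0, Sam $0, Noah $0, Nikolai $200, Georgia $0.

Ordered from highest: Nikolai $1,550; Noah $1,350; Jamal $1,250; Sam $750; Georgia $550.
Nikolai has the top bid and wins; the price is the second-highest bid, $1,350.
Nikolai's payoff = $1,550 − $1,350 = $200. All other bidders lose, so their payoff is 0.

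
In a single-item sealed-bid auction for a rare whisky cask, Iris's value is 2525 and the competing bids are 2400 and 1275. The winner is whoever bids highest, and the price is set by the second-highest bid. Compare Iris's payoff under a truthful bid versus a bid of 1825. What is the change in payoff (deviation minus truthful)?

Change in payoff: -125.

The highest competing bid is 2400.
Bidding truthfully at 2525: Iris has the top bid, wins, and pays the second-highest bid 2400. Payoff = 2525 − 2400 = 125.
Bidding 1825: the top bid is 2400 (a rival), so Iris loses. Payoff = 0.
Change = 0 − 125 = -125.
Deviating from a truthful bid can only lose payoff in a second-price auction — never gain.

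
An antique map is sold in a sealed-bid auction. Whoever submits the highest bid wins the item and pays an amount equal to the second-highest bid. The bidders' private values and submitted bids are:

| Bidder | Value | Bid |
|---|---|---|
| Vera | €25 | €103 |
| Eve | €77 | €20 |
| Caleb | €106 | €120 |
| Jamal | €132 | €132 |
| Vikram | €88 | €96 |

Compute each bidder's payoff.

Payoffs: Vera €0, Eve €0, Caleb €0, Jamal €12, Vikram €0.

Ordered from highest: Jamal €132 > Caleb €120 > Vera €103 > Vikram €96 > Eve €20.
Jamal has the top bid and wins; the price is the second-highest bid, €120.
Jamal's payoff = €132 − €120 = €12. All other bidders lose, so their payoff is 0.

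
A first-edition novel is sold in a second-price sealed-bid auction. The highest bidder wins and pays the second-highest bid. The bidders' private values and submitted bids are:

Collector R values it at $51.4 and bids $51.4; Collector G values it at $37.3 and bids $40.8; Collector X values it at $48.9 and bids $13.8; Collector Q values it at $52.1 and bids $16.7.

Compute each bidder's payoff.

Payoffs: Collector R $10.6, Collector G $0.0, Collector X $0.0, Collector Q $0.0.

Ranking the bids: Collector R $51.4; Collector G $40.8; Collector Q $16.7; Collector X $13.8.
Collector R has the top bid and wins; the price is the second-highest bid, $40.8.
Collector R's payoff = $51.4 − $40.8 = $10.6. All other bidders lose, so their payoff is 0.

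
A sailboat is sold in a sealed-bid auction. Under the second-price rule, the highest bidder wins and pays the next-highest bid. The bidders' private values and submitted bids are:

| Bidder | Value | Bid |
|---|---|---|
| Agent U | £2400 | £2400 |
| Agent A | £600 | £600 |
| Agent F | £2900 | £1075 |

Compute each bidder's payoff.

Payoffs: Agent U £1325, Agent A £0, Agent F £0.

Ranking the bids: Agent U £2400; Agent F £1075; Agent A £600.
Agent U has the top bid and wins; the price is the second-highest bid, £1075.
Agent U's payoff = £2400 − £1075 = £1325. All other bidders lose, so their payoff is 0.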